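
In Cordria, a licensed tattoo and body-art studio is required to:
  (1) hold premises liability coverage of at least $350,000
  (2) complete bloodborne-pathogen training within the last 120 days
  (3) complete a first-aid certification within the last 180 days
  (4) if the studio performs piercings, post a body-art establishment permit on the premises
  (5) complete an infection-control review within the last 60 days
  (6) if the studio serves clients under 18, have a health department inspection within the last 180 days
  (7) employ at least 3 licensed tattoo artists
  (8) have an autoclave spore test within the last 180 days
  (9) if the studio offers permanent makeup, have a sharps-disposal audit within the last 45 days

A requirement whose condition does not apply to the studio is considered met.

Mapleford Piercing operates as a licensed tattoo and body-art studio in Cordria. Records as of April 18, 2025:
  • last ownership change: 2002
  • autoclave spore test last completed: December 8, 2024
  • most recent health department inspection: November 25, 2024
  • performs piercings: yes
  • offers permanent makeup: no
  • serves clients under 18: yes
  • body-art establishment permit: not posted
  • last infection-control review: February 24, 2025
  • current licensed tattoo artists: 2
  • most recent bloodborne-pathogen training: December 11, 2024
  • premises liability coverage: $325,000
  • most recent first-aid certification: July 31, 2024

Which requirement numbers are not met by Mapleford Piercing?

1. premises liability coverage $325,000 < $350,000 → not met
2. bloodborne-pathogen training 128 days ago vs limit 120 → not met
3. first-aid certification 261 days ago vs limit 180 → not met
4. condition 'performs piercings' holds; body-art establishment permit absent → not met
5. infection-control review 53 days ago vs limit 60 → met
6. condition 'serves clients under 18' holds; health department inspection 144 days ago vs limit 180 → met
7. licensed tattoo artists 2 < 3 → not met
8. autoclave spore test 131 days ago vs limit 180 → met
9. condition 'offers permanent makeup' does not hold → requirement n/a → met
Not met: 1, 2, 3, 4, 7

1, 2, 3, 4, 7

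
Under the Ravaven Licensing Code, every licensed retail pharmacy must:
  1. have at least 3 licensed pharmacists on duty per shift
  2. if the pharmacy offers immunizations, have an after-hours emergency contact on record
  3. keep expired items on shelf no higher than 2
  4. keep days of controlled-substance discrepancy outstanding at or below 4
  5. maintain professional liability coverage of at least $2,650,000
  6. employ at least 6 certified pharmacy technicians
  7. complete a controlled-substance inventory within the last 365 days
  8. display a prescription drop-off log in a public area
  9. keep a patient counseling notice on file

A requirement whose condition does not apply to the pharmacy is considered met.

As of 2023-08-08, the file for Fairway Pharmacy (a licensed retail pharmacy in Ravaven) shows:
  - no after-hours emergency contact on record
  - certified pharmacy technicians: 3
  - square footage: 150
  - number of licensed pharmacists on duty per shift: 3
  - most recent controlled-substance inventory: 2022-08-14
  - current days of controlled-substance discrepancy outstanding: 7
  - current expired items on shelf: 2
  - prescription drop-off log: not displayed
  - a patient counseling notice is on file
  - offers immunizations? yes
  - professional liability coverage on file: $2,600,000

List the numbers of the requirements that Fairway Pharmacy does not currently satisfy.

1. licensed pharmacists on duty per shift 3 ≥ 3 → met
2. condition 'offers immunizations' holds; after-hours emergency contact absent → not met
3. expired items on shelf 2 ≤ 2 → met
4. days of controlled-substance discrepancy outstanding 7 > 4 → not met
5. professional liability coverage $2,600,000 < $2,650,000 → not met
6. certified pharmacy technicians 3 < 6 → not met
7. controlled-substance inventory 359 days ago vs limit 365 → met
8. prescription drop-off log absent → not met
9. patient counseling notice present → met
Not met: 2, 4, 5, 6, 8

2, 4, 5, 6, 8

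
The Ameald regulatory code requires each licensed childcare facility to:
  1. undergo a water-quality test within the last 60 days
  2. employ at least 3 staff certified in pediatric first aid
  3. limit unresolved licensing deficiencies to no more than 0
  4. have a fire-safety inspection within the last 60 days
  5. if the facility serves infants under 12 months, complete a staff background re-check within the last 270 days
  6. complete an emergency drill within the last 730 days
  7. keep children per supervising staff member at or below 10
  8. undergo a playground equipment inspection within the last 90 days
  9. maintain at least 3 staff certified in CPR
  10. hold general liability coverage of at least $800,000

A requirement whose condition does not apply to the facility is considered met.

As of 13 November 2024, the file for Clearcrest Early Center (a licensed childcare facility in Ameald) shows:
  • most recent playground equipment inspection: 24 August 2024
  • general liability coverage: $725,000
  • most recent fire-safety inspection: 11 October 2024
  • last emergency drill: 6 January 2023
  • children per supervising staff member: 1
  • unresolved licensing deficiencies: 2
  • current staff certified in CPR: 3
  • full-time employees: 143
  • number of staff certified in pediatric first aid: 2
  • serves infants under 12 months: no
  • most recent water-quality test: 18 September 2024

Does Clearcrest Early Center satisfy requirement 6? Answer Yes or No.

6. emergency drill 677 days ago vs limit 730 → met

Yes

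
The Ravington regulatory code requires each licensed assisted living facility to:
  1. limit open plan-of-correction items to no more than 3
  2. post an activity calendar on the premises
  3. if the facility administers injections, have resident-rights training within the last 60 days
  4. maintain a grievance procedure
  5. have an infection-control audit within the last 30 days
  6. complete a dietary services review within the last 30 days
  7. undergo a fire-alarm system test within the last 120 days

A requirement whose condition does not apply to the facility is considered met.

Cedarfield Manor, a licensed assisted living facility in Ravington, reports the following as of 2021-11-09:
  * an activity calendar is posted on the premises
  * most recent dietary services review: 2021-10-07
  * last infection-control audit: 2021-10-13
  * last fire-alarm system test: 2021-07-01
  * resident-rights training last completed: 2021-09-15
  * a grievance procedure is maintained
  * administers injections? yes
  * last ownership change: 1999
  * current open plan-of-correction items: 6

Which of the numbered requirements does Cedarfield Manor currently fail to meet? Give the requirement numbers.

1. open plan-of-correction items 6 > 3 → not met
2. activity calendar present → met
3. condition 'administers injections' holds; resident-rights training 55 days ago vs limit 60 → met
4. grievance procedure present → met
5. infection-control audit 27 days ago vs limit 30 → met
6. dietary services review 33 days ago vs limit 30 → not met
7. fire-alarm system test 131 days ago vs limit 120 → not met
Not met: 1, 6, 7

1, 6, 7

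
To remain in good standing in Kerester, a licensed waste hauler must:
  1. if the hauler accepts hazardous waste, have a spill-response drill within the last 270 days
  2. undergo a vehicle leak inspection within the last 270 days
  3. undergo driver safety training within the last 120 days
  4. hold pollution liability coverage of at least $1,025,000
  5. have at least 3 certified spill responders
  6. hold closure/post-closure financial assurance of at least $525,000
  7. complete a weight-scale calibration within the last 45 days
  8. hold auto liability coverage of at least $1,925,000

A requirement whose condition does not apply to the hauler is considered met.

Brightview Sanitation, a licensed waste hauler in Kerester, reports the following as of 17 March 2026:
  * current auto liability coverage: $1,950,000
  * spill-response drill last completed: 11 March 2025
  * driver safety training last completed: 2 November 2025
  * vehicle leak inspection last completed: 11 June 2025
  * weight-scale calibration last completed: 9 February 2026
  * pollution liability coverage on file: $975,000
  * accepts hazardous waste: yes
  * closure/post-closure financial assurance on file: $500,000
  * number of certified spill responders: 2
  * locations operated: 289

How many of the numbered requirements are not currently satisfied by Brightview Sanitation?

1. condition 'accepts hazardous waste' holds; spill-response drill 371 days ago vs limit 270 → not met
2. vehicle leak inspection 279 days ago vs limit 270 → not met
3. driver safety training 135 days ago vs limit 120 → not met
4. pollution liability coverage $975,000 < $1,025,000 → not met
5. certified spill responders 2 < 3 → not met
6. closure/post-closure financial assurance $500,000 < $525,000 → not met
7. weight-scale calibration 36 days ago vs limit 45 → met
8. auto liability coverage $1,950,000 ≥ $1,925,000 → met
Not met: 6 of 8

6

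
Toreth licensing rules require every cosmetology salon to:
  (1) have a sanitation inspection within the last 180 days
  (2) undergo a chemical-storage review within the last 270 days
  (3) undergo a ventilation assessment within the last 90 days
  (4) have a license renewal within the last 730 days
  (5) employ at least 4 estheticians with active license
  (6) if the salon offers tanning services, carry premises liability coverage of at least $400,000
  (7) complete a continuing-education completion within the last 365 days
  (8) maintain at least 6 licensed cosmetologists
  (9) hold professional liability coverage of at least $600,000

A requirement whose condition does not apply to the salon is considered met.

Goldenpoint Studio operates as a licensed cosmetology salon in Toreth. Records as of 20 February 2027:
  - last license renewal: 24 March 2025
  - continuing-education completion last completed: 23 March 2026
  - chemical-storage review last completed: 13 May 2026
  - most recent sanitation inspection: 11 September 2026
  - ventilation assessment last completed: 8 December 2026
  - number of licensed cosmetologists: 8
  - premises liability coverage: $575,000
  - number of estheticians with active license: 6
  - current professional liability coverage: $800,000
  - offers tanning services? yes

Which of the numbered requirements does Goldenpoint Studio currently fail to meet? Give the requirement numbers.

1. sanitation inspection 162 days ago vs limit 180 → met
2. chemical-storage review 283 days ago vs limit 270 → not met
3. ventilation assessment 74 days ago vs limit 90 → met
4. license renewal 698 days ago vs limit 730 → met
5. estheticians with active license 6 ≥ 4 → met
6. condition 'offers tanning services' holds; premises liability coverage $575,000 ≥ $400,000 → met
7. continuing-education completion 334 days ago vs limit 365 → met
8. licensed cosmetologists 8 ≥ 6 → met
9. professional liability coverage $800,000 ≥ $600,000 → met
Not met: 2

2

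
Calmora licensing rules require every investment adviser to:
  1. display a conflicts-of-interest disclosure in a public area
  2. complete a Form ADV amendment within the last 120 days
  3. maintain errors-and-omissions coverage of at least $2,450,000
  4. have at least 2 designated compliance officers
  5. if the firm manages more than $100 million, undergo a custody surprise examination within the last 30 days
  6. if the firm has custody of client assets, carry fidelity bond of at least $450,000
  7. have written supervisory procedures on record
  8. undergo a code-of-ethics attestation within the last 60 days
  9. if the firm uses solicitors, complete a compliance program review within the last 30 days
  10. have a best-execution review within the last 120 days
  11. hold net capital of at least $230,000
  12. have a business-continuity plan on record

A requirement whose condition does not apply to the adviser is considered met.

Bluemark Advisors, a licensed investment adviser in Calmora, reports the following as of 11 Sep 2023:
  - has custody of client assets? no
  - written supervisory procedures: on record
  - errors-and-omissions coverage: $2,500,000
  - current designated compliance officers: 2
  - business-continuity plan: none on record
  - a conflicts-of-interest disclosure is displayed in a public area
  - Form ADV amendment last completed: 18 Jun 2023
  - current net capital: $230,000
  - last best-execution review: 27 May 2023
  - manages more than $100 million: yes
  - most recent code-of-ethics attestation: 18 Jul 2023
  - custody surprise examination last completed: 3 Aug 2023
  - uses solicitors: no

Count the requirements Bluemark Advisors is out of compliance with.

1. conflicts-of-interest disclosure present → met
2. Form ADV amendment 85 days ago vs limit 120 → met
3. errors-and-omissions coverage $2,500,000 ≥ $2,450,000 → met
4. designated compliance officers 2 ≥ 2 → met
5. condition 'manages more than $100 million' holds; custody surprise examination 39 days ago vs limit 30 → not met
6. condition 'has custody of client assets' does not hold → requirement n/a → met
7. written supervisory procedures present → met
8. code-of-ethics attestation 55 days ago vs limit 60 → met
9. condition 'uses solicitors' does not hold → requirement n/a → met
10. best-execution review 107 days ago vs limit 120 → met
11. net capital $230,000 ≥ $230,000 → met
12. business-continuity plan absent → not met
Not met: 2 of 12

2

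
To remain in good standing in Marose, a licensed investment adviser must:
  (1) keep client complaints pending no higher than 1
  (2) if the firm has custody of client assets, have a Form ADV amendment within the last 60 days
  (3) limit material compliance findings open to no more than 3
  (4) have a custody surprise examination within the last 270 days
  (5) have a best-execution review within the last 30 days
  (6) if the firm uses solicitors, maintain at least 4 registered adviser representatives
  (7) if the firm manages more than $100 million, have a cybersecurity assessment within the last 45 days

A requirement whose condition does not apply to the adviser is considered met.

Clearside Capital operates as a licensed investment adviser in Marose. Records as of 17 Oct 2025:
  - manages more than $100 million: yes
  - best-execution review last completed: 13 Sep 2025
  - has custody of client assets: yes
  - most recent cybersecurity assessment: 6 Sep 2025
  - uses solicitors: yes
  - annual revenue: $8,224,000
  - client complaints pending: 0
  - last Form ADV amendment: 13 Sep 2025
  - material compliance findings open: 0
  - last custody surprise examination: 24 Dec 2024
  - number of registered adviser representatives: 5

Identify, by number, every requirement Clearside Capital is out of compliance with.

4, 5

1. client complaints pending 0 ≤ 1 → met
2. condition 'has custody of client assets' holds; Form ADV amendment 34 days ago vs limit 60 → met
3. material compliance findings open 0 ≤ 3 → met
4. custody surprise examination 297 days ago vs limit 270 → not met
5. best-execution review 34 days ago vs limit 30 → not met
6. condition 'uses solicitors' holds; registered adviser representatives 5 ≥ 4 → met
7. condition 'manages more than $100 million' holds; cybersecurity assessment 41 days ago vs limit 45 → met
Not met: 4, 5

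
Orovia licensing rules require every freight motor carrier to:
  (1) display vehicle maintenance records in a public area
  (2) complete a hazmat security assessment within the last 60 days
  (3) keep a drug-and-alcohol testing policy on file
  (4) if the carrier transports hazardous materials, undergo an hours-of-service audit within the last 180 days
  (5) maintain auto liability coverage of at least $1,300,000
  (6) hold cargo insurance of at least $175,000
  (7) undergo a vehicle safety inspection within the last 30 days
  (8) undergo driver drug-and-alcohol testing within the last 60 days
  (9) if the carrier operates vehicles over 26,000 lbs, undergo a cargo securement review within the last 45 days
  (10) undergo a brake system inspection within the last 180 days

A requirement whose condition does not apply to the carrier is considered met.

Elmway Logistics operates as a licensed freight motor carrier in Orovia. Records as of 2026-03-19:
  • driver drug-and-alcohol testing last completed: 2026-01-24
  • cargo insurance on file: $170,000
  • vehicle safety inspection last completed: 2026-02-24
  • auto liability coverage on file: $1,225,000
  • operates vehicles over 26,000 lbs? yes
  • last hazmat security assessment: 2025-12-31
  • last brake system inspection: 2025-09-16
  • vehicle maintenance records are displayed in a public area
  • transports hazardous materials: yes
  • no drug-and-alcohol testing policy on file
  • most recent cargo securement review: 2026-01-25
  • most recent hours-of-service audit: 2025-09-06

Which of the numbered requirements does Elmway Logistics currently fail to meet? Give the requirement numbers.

1. vehicle maintenance records present → met
2. hazmat security assessment 78 days ago vs limit 60 → not met
3. drug-and-alcohol testing policy absent → not met
4. condition 'transports hazardous materials' holds; hours-of-service audit 194 days ago vs limit 180 → not met
5. auto liability coverage $1,225,000 < $1,300,000 → not met
6. cargo insurance $170,000 < $175,000 → not met
7. vehicle safety inspection 23 days ago vs limit 30 → met
8. driver drug-and-alcohol testing 54 days ago vs limit 60 → met
9. condition 'operates vehicles over 26,000 lbs' holds; cargo securement review 53 days ago vs limit 45 → not met
10. brake system inspection 184 days ago vs limit 180 → not met
Not met: 2, 3, 4, 5, 6, 9, 10

2, 3, 4, 5, 6, 9, 10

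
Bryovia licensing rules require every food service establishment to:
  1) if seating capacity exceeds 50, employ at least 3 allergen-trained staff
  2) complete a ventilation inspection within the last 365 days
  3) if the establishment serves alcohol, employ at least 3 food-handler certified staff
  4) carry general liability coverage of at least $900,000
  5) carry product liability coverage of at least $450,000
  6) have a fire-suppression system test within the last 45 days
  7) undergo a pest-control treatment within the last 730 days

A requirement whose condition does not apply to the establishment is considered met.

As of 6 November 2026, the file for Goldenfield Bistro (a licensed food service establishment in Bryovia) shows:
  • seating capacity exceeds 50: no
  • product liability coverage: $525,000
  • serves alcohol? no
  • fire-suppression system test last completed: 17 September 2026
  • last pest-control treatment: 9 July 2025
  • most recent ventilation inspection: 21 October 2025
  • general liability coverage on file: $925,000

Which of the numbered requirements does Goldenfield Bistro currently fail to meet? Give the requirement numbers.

1. condition 'seating capacity exceeds 50' does not hold → requirement n/a → met
2. ventilation inspection 381 days ago vs limit 365 → not met
3. condition 'serves alcohol' does not hold → requirement n/a → met
4. general liability coverage $925,000 ≥ $900,000 → met
5. product liability coverage $525,000 ≥ $450,000 → met
6. fire-suppression system test 50 days ago vs limit 45 → not met
7. pest-control treatment 485 days ago vs limit 730 → met
Not met: 2, 6

2, 6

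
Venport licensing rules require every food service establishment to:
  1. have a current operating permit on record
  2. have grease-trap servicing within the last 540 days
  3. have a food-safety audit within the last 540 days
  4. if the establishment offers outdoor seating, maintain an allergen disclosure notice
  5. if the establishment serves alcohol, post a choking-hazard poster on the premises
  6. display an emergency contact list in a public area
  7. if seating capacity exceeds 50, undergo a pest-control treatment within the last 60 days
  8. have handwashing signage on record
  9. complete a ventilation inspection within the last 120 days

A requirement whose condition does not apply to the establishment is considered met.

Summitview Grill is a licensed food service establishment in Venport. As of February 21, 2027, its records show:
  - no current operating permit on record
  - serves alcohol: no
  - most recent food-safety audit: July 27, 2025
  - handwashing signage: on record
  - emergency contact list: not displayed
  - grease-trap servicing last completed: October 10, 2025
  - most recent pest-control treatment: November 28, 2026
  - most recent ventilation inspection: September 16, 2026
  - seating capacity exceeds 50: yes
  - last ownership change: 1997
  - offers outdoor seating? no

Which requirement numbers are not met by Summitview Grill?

1, 3, 6, 7, 9

1. current operating permit absent → not met
2. grease-trap servicing 499 days ago vs limit 540 → met
3. food-safety audit 574 days ago vs limit 540 → not met
4. condition 'offers outdoor seating' does not hold → requirement n/a → met
5. condition 'serves alcohol' does not hold → requirement n/a → met
6. emergency contact list absent → not met
7. condition 'seating capacity exceeds 50' holds; pest-control treatment 85 days ago vs limit 60 → not met
8. handwashing signage present → met
9. ventilation inspection 158 days ago vs limit 120 → not met
Not met: 1, 3, 6, 7, 9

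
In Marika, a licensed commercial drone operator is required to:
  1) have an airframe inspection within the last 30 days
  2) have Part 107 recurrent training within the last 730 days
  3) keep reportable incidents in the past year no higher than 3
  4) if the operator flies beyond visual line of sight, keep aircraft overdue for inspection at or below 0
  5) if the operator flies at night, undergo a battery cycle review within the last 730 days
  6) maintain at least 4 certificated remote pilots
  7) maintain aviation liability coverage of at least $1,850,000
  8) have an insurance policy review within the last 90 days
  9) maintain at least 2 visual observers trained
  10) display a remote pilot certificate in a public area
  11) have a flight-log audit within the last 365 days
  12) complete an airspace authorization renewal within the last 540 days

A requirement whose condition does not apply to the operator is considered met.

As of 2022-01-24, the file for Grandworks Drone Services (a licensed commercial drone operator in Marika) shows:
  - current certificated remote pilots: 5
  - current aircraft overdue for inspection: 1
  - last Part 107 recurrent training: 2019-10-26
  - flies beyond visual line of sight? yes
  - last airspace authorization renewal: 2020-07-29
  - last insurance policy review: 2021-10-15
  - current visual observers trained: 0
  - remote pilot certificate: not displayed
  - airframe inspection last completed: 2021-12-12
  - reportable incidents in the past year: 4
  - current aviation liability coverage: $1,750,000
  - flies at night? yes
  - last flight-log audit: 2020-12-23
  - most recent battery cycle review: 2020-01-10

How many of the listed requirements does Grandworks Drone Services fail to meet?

1. airframe inspection 43 days ago vs limit 30 → not met
2. Part 107 recurrent training 821 days ago vs limit 730 → not met
3. reportable incidents in the past year 4 > 3 → not met
4. condition 'flies beyond visual line of sight' holds; aircraft overdue for inspection 1 > 0 → not met
5. condition 'flies at night' holds; battery cycle review 745 days ago vs limit 730 → not met
6. certificated remote pilots 5 ≥ 4 → met
7. aviation liability coverage $1,750,000 < $1,850,000 → not met
8. insurance policy review 101 days ago vs limit 90 → not met
9. visual observers trained 0 < 2 → not met
10. remote pilot certificate absent → not met
11. flight-log audit 397 days ago vs limit 365 → not met
12. airspace authorization renewal 544 days ago vs limit 540 → not met
Not met: 11 of 12

11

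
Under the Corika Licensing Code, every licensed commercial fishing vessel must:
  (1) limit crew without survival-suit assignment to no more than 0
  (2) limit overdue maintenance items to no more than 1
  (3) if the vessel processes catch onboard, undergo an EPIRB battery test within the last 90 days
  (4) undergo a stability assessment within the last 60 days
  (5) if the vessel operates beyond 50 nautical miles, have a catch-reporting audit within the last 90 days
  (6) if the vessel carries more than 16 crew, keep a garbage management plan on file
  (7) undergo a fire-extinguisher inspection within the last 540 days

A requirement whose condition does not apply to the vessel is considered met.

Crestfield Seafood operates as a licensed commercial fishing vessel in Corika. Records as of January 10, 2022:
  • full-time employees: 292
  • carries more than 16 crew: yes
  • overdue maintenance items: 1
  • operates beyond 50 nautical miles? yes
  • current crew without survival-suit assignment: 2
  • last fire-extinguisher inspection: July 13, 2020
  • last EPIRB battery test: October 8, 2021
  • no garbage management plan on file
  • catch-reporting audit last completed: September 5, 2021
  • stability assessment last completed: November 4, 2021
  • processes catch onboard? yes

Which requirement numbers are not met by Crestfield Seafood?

1, 3, 4, 5, 6, 7

1. crew without survival-suit assignment 2 > 0 → not met
2. overdue maintenance items 1 ≤ 1 → met
3. condition 'processes catch onboard' holds; EPIRB battery test 94 days ago vs limit 90 → not met
4. stability assessment 67 days ago vs limit 60 → not met
5. condition 'operates beyond 50 nautical miles' holds; catch-reporting audit 127 days ago vs limit 90 → not met
6. condition 'carries more than 16 crew' holds; garbage management plan absent → not met
7. fire-extinguisher inspection 546 days ago vs limit 540 → not met
Not met: 1, 3, 4, 5, 6, 7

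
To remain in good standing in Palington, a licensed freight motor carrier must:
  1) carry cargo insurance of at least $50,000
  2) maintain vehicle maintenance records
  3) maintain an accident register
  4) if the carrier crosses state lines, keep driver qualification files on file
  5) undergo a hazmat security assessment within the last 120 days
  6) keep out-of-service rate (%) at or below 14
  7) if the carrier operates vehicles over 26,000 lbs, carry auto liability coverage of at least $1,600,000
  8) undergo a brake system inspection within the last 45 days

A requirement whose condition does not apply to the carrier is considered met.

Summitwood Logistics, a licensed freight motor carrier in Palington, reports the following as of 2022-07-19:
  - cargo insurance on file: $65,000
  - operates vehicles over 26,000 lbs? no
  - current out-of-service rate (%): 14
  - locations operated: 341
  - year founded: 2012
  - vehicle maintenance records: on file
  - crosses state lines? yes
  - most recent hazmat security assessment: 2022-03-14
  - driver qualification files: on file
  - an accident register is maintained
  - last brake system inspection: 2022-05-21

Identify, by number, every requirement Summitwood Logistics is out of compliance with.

5, 8

1. cargo insurance $65,000 ≥ $50,000 → met
2. vehicle maintenance records present → met
3. accident register present → met
4. condition 'crosses state lines' holds; driver qualification files present → met
5. hazmat security assessment 127 days ago vs limit 120 → not met
6. out-of-service rate (%) 14 ≤ 14 → met
7. condition 'operates vehicles over 26,000 lbs' does not hold → requirement n/a → met
8. brake system inspection 59 days ago vs limit 45 → not met
Not met: 5, 8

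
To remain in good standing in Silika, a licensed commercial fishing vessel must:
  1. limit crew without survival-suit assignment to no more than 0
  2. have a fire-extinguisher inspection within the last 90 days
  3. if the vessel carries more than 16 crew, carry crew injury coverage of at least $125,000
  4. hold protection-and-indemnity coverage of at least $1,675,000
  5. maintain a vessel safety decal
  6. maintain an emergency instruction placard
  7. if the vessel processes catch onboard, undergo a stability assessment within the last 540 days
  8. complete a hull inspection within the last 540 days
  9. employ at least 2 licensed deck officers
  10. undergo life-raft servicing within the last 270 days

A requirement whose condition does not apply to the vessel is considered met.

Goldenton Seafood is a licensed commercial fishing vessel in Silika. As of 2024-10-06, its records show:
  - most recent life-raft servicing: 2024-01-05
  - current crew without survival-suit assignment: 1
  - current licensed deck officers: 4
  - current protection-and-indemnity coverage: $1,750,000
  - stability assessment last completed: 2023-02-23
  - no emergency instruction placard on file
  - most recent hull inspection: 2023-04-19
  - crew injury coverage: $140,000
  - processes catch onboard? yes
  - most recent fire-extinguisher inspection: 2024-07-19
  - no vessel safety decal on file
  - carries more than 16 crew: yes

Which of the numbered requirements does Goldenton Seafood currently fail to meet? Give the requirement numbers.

1, 5, 6, 7, 10

1. crew without survival-suit assignment 1 > 0 → not met
2. fire-extinguisher inspection 79 days ago vs limit 90 → met
3. condition 'carries more than 16 crew' holds; crew injury coverage $140,000 ≥ $125,000 → met
4. protection-and-indemnity coverage $1,750,000 ≥ $1,675,000 → met
5. vessel safety decal absent → not met
6. emergency instruction placard absent → not met
7. condition 'processes catch onboard' holds; stability assessment 591 days ago vs limit 540 → not met
8. hull inspection 536 days ago vs limit 540 → met
9. licensed deck officers 4 ≥ 2 → met
10. life-raft servicing 275 days ago vs limit 270 → not met
Not met: 1, 5, 6, 7, 10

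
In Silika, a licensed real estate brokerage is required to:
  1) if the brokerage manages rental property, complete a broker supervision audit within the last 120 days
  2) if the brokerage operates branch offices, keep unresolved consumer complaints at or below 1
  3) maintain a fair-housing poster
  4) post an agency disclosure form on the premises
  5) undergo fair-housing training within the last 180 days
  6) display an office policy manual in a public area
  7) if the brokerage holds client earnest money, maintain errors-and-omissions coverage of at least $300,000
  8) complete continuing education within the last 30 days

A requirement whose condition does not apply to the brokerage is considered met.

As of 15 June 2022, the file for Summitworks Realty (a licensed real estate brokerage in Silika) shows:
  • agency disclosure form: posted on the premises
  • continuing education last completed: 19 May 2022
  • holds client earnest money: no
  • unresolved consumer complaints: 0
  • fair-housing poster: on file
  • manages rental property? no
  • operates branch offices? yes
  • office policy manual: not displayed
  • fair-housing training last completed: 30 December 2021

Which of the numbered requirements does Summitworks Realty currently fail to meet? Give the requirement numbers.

1. condition 'manages rental property' does not hold → requirement n/a → met
2. condition 'operates branch offices' holds; unresolved consumer complaints 0 ≤ 1 → met
3. fair-housing poster present → met
4. agency disclosure form present → met
5. fair-housing training 167 days ago vs limit 180 → met
6. office policy manual absent → not met
7. condition 'holds client earnest money' does not hold → requirement n/a → met
8. continuing education 27 days ago vs limit 30 → met
Not met: 6

6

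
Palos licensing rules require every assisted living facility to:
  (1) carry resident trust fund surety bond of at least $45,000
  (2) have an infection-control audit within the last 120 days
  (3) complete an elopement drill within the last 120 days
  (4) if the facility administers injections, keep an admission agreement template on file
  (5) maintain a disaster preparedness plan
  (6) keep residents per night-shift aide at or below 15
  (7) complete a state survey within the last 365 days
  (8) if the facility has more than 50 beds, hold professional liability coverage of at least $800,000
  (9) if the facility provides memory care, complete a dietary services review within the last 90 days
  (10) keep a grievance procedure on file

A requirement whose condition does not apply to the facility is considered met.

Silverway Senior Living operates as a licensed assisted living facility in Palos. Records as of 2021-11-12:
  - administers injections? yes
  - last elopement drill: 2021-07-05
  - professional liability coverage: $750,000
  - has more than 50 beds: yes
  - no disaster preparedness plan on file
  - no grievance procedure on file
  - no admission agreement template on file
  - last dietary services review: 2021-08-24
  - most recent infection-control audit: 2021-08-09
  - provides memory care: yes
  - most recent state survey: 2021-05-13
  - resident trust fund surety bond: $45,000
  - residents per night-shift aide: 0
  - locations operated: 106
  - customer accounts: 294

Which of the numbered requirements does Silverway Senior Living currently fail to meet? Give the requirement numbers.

3, 4, 5, 8, 10

1. resident trust fund surety bond $45,000 ≥ $45,000 → met
2. infection-control audit 95 days ago vs limit 120 → met
3. elopement drill 130 days ago vs limit 120 → not met
4. condition 'administers injections' holds; admission agreement template absent → not met
5. disaster preparedness plan absent → not met
6. residents per night-shift aide 0 ≤ 15 → met
7. state survey 183 days ago vs limit 365 → met
8. condition 'has more than 50 beds' holds; professional liability coverage $750,000 < $800,000 → not met
9. condition 'provides memory care' holds; dietary services review 80 days ago vs limit 90 → met
10. grievance procedure absent → not met
Not met: 3, 4, 5, 8, 10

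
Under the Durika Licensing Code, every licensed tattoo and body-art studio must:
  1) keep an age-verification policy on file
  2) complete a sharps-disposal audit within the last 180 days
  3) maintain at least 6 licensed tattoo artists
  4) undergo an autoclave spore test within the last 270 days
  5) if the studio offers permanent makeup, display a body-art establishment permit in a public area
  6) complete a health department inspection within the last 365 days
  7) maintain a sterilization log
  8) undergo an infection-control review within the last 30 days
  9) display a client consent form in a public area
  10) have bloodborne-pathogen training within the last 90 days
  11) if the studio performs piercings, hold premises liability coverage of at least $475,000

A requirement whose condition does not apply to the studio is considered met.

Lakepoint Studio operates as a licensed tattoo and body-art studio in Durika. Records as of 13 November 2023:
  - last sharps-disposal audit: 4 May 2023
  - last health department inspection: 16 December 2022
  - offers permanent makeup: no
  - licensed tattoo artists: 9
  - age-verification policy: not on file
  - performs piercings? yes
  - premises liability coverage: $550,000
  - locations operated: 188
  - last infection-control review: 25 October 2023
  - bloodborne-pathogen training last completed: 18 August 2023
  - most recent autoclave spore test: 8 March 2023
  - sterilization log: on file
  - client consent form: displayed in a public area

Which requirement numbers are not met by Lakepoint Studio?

1, 2

1. age-verification policy absent → not met
2. sharps-disposal audit 193 days ago vs limit 180 → not met
3. licensed tattoo artists 9 ≥ 6 → met
4. autoclave spore test 250 days ago vs limit 270 → met
5. condition 'offers permanent makeup' does not hold → requirement n/a → met
6. health department inspection 332 days ago vs limit 365 → met
7. sterilization log present → met
8. infection-control review 19 days ago vs limit 30 → met
9. client consent form present → met
10. bloodborne-pathogen training 87 days ago vs limit 90 → met
11. condition 'performs piercings' holds; premises liability coverage $550,000 ≥ $475,000 → met
Not met: 1, 2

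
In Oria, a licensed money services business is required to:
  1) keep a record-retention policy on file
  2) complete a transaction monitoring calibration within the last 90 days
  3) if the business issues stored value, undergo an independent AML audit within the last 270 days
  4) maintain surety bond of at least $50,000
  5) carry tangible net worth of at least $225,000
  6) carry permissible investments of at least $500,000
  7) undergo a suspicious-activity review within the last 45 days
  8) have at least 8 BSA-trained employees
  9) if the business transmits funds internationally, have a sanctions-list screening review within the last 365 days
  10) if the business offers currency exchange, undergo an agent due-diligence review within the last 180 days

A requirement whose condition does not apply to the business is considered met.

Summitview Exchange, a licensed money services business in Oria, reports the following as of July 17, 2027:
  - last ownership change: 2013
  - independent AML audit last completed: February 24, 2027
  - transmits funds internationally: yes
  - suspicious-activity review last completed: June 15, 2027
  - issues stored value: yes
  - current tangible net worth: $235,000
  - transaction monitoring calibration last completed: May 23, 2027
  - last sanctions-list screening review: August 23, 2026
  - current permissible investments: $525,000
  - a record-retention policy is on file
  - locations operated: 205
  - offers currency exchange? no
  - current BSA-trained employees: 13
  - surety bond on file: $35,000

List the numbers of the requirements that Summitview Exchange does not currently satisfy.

1. record-retention policy present → met
2. transaction monitoring calibration 55 days ago vs limit 90 → met
3. condition 'issues stored value' holds; independent AML audit 143 days ago vs limit 270 → met
4. surety bond $35,000 < $50,000 → not met
5. tangible net worth $235,000 ≥ $225,000 → met
6. permissible investments $525,000 ≥ $500,000 → met
7. suspicious-activity review 32 days ago vs limit 45 → met
8. BSA-trained employees 13 ≥ 8 → met
9. condition 'transmits funds internationally' holds; sanctions-list screening review 328 days ago vs limit 365 → met
10. condition 'offers currency exchange' does not hold → requirement n/a → met
Not met: 4

4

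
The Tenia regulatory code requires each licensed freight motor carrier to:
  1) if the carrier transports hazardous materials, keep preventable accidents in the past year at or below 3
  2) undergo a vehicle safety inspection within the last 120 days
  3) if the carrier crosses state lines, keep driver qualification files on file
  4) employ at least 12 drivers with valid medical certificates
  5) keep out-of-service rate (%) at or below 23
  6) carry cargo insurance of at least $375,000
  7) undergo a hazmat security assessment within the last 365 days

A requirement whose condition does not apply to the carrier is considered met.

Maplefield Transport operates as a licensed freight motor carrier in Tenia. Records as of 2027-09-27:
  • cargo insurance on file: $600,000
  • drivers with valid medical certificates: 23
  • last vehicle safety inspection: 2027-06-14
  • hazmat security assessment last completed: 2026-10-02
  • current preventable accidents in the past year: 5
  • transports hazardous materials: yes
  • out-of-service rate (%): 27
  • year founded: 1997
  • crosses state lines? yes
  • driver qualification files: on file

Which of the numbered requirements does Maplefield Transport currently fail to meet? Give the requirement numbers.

1. condition 'transports hazardous materials' holds; preventable accidents in the past year 5 > 3 → not met
2. vehicle safety inspection 105 days ago vs limit 120 → met
3. condition 'crosses state lines' holds; driver qualification files present → met
4. drivers with valid medical certificates 23 ≥ 12 → met
5. out-of-service rate (%) 27 > 23 → not met
6. cargo insurance $600,000 ≥ $375,000 → met
7. hazmat security assessment 360 days ago vs limit 365 → met
Not met: 1, 5

1, 5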